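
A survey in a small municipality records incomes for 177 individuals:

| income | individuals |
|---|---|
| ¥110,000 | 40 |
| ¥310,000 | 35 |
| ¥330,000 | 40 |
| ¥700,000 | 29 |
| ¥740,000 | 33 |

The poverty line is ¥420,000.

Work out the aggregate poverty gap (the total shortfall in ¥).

Poor units: 40×¥110,000, 35×¥310,000, 40×¥330,000 (q = 115 of N = 177).
Individual gaps: 40×(420000−110000) = 12400000; 35×(420000−310000) = 3850000; 40×(420000−330000) = 3600000.
Aggregate gap = ¥19,850,000.

¥19,850,000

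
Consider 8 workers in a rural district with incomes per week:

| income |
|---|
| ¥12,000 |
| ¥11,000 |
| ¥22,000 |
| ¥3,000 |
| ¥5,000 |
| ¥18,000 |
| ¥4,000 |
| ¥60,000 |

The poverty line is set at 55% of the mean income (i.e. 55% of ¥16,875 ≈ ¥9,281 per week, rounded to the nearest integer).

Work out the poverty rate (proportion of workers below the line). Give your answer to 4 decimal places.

3 of the 8 workers have income below ¥9,281.
H = 3/8 = 0.3750.

0.3750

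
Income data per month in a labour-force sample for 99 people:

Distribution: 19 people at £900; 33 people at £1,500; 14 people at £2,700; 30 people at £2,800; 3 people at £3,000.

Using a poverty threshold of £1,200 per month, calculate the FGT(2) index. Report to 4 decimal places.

0.0120

Below the line: 19×£900 (q = 19 of N = 99).
Shortfall ratios: (1200−900)/1200 = 0.2500 (×19).
Squared: 0.0625 (×19).
Sum = 1.187500; P₂ = 1.187500 / 99 = 0.0120.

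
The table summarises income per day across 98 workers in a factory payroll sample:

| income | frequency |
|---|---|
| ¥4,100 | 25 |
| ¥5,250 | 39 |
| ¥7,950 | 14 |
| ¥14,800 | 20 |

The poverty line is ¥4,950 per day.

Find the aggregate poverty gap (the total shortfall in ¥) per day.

¥21,250

Below the line: 25×¥4,100 (q = 25 of N = 98).
Individual gaps: 25×(4950−4100) = 21250.
Aggregate gap = ¥21,250.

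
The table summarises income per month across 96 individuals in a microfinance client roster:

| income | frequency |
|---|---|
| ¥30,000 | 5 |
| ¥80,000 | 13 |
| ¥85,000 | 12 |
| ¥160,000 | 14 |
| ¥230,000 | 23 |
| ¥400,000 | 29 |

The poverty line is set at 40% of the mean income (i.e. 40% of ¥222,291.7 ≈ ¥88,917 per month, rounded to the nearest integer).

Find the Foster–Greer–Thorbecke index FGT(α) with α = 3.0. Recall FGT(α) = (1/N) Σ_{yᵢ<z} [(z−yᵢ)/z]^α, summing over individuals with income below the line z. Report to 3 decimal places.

0.015

Below the line: 5×¥30,000, 13×¥80,000, 12×¥85,000 (q = 30 of N = 96).
Shortfall ratios: (88917−30000)/88917 = 0.6626 (×5); (88917−80000)/88917 = 0.1003 (×13); (88917−85000)/88917 = 0.0441 (×12).
Raised to α = 3.0: 0.29092 (×5); 0.00101 (×13); 0.00009 (×12).
Sum = 1.468717; FGT(3.0) = 1.468717 / 96 = 0.015.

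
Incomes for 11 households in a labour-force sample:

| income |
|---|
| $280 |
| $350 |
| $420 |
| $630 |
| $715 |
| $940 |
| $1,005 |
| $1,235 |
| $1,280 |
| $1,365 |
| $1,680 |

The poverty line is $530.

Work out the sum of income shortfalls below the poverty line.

$540

Below the line: $280, $350, $420 (q = 3 of N = 11).
Individual gaps: 530−280 = 250; 530−350 = 180; 530−420 = 110.
Aggregate gap = $540.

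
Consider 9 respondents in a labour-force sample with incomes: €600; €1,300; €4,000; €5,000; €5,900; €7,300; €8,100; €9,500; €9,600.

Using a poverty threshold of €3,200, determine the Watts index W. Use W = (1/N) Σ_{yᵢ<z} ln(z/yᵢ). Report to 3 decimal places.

0.286

Poor units: €600, €1,300 (q = 2 of N = 9).
ln(z/y) terms: ln(3200/600) = 1.6740; ln(3200/1300) = 0.9008.
W = 2.574763 / 9 = 0.286.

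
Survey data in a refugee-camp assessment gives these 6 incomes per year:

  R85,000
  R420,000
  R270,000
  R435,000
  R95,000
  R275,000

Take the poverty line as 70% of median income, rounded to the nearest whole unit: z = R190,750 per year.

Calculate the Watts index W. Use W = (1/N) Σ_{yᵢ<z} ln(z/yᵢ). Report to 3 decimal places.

0.251

Incomes under z: R85,000, R95,000 (q = 2 of N = 6).
Log shortfalls: ln(190750/85000) = 0.8083; ln(190750/95000) = 0.6971.
W = 1.505399 / 6 = 0.251.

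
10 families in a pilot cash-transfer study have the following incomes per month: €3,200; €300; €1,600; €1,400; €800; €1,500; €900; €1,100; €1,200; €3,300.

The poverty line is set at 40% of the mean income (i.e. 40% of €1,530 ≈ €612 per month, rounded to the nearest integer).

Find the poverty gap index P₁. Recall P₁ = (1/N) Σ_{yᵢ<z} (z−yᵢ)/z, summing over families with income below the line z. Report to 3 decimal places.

Below z: €300 (q = 1 of N = 10).
Normalized shortfalls: (612−300)/612 = 0.5098.
Σ = 0.509804. Dividing by the full population N = 10 gives P₁ = 0.051.

0.051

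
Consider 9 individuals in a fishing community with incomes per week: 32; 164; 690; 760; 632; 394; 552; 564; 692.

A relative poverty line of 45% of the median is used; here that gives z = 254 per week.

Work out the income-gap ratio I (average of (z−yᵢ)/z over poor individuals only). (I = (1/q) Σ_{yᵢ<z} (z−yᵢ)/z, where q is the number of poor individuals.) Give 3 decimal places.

0.614

Below the line: 32, 164 (q = 2 of N = 9).
Shortfall ratios (z−y)/z: 0.8740, 0.3543; sum = 1.228346.
I averages over the q = 2 poor units only: 1.228346 / 2 = 0.614.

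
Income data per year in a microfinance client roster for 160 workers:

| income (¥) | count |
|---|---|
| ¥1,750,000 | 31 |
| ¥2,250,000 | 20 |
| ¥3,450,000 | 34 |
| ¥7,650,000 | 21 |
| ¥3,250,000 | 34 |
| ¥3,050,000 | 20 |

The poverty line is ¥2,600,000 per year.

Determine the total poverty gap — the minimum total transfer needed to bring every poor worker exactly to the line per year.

¥33,350,000

Poor units: 31×¥1,750,000, 20×¥2,250,000 (q = 51 of N = 160).
Individual gaps: 31×(2600000−1750000) = 26350000; 20×(2600000−2250000) = 7000000.
Aggregate gap = ¥33,350,000.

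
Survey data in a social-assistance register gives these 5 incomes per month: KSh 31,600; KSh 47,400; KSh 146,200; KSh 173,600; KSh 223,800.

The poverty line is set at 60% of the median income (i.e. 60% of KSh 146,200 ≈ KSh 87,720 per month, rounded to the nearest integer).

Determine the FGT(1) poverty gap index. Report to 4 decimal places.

0.2199

Below the line: KSh 31,600, KSh 47,400 (q = 2 of N = 5).
Gap ratios (z−y)/z: (87720−31600)/87720 = 0.6398; (87720−47400)/87720 = 0.4596.
Σ = 1.099407. Dividing by the full population N = 5 gives P₁ = 0.2199.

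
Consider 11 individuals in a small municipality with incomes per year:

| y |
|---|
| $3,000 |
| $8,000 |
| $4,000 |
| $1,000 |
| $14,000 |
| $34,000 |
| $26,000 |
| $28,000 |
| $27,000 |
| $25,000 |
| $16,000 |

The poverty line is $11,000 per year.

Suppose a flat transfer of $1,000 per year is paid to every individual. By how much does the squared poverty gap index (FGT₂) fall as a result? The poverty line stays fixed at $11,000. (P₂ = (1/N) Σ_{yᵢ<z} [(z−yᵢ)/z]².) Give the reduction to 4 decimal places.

Before: below the line — $1,000, $3,000, $4,000, $8,000; squared poverty gap index (FGT₂) = 0.166792.
After the $1,000 transfer: below the line — $2,000, $4,000, $5,000, $9,000; squared poverty gap index (FGT₂) = 0.127724.
Reduction = 0.166792 − 0.127724 = 0.0391.

0.0391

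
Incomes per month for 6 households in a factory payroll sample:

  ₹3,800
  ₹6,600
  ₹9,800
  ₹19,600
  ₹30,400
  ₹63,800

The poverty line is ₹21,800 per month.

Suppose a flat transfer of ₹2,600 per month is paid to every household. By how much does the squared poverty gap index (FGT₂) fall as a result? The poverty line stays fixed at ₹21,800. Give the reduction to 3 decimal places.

Before: below the line — ₹3,800, ₹6,600, ₹9,800, ₹19,600; squared poverty gap index (FGT₂) = 0.24685.
After the ₹2,600 transfer: below the line — ₹6,400, ₹9,200, ₹12,400; squared poverty gap index (FGT₂) = 0.16984.
Reduction = 0.24685 − 0.16984 = 0.077.

0.077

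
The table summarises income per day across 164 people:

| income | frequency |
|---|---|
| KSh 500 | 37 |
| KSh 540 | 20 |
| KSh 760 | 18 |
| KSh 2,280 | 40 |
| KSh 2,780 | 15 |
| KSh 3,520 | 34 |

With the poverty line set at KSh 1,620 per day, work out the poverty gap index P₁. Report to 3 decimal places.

0.296

Below the line: 37×KSh 500, 20×KSh 540, 18×KSh 760 (q = 75 of N = 164).
Relative gaps: (1620−500)/1620 = 0.6914 (×37); (1620−540)/1620 = 0.6667 (×20); (1620−760)/1620 = 0.5309 (×18).
Sum of shortfalls = 48.469136; P₁ averages over all N: 48.469136 / 164 = 0.296.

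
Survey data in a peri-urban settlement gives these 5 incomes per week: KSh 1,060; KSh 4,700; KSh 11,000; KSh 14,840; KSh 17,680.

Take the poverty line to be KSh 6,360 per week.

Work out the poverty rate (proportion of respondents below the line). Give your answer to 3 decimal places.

0.400

2 of the 5 respondents have income below KSh 6,360.
H = 2/5 = 0.400.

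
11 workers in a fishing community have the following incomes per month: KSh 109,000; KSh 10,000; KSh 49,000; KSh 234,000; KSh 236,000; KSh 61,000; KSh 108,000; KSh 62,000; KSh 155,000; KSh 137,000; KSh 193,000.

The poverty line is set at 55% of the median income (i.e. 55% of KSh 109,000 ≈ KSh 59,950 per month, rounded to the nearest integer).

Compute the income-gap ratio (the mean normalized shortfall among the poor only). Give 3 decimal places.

0.508

Below z: KSh 10,000, KSh 49,000 (q = 2 of N = 11).
Shortfall ratios (z−y)/z: 0.8332, 0.1827; sum = 1.015847.
I averages over the q = 2 poor units only: 1.015847 / 2 = 0.508.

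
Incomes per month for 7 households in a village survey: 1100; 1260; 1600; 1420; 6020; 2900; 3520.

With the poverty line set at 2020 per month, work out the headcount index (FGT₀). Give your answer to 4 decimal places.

0.5714

4 of the 7 households have income below 2020.
H = 4/7 = 0.5714.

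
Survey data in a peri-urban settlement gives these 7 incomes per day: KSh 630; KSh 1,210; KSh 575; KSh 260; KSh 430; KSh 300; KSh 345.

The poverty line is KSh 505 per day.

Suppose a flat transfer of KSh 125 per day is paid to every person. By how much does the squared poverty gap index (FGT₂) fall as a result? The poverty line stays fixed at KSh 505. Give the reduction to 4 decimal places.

0.0623

Before: below the line — KSh 260, KSh 300, KSh 345, KSh 430; squared poverty gap index (FGT₂) = 0.074657.
After the KSh 125 transfer: below the line — KSh 385, KSh 425, KSh 470; squared poverty gap index (FGT₂) = 0.012338.
Reduction = 0.074657 − 0.012338 = 0.0623.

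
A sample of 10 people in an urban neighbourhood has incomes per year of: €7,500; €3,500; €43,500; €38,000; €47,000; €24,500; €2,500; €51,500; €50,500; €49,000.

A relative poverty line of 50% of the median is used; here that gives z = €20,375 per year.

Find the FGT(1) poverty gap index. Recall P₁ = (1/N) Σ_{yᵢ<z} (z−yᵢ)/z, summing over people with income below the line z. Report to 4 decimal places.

0.2337

Poor units: €2,500, €3,500, €7,500 (q = 3 of N = 10).
Gap ratios (z−y)/z: (20375−2500)/20375 = 0.8773; (20375−3500)/20375 = 0.8282; (20375−7500)/20375 = 0.6319.
Σ = 2.337423. Dividing by the full population N = 10 gives P₁ = 0.2337.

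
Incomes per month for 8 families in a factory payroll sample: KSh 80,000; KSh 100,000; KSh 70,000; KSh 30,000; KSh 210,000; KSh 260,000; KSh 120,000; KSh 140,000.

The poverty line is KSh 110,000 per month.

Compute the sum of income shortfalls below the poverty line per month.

Below z: KSh 30,000, KSh 70,000, KSh 80,000, KSh 100,000 (q = 4 of N = 8).
Individual gaps: 110000−30000 = 80000; 110000−70000 = 40000; 110000−80000 = 30000; 110000−100000 = 10000.
Aggregate gap = KSh 160,000.

KSh 160,000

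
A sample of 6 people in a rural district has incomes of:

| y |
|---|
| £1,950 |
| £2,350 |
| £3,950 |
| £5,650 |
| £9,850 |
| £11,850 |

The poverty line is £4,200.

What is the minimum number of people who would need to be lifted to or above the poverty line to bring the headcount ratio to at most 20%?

3 of the 6 people are poor, so H = 3/6 = 0.500.
A headcount ratio of at most 20% allows at most ⌊0.20 × 6⌋ = 1 poor people.
So at least 3 − 1 = 2 must be lifted.

2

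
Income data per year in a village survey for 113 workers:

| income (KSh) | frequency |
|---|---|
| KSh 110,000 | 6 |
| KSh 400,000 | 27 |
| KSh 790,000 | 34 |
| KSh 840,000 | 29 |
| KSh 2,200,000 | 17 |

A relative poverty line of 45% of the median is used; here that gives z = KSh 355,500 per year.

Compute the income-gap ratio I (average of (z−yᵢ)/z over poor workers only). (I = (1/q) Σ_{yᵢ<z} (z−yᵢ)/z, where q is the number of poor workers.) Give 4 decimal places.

0.6906

Poor units: 6×KSh 110,000 (q = 6 of N = 113).
Relative gaps: 0.6906 (×6); sum = 4.143460.
I averages over the q = 6 poor units only: 4.143460 / 6 = 0.6906.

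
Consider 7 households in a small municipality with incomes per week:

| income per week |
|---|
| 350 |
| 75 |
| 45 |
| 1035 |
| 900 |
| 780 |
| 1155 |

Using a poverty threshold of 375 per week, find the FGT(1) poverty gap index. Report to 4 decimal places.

0.2495

Below the line: 45, 75, 350 (q = 3 of N = 7).
Normalized shortfalls: (375−45)/375 = 0.8800; (375−75)/375 = 0.8000; (375−350)/375 = 0.0667.
Σ = 1.746667. Dividing by the full population N = 7 gives P₁ = 0.2495.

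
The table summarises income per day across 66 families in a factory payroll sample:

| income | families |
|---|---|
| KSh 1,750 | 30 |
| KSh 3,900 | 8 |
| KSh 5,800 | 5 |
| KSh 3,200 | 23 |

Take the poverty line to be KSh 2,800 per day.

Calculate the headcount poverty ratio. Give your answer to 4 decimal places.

30 of the 66 families have income below KSh 2,800.
H = 30/66 = 0.4545.

0.4545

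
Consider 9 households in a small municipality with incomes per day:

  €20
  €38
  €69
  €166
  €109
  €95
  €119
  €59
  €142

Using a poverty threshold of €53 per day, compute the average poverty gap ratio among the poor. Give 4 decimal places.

0.4528

Below the line: €20, €38 (q = 2 of N = 9).
Shortfall ratios (z−y)/z: 0.6226, 0.2830; sum = 0.905660.
I averages over the q = 2 poor units only: 0.905660 / 2 = 0.4528.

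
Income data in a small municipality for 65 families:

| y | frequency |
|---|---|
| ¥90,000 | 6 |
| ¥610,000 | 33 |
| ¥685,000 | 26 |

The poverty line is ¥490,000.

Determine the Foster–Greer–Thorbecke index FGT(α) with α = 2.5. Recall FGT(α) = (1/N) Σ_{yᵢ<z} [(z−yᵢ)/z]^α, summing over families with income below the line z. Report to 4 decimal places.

Below the line: 6×¥90,000 (q = 6 of N = 65).
Shortfall ratios: (490000−90000)/490000 = 0.8163 (×6).
Raised to α = 2.5: 0.60209 (×6).
Sum = 3.612526; FGT(2.5) = 3.612526 / 65 = 0.0556.

0.0556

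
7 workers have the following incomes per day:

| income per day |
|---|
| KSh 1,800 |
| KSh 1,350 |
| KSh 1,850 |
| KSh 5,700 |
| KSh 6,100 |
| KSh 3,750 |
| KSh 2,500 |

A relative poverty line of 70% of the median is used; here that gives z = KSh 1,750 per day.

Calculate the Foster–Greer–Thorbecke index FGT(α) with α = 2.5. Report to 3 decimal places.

0.004

Incomes under z: KSh 1,350 (q = 1 of N = 7).
Relative gaps: (1750−1350)/1750 = 0.2286.
Raised to α = 2.5: 0.02498.
Sum = 0.024978; FGT(2.5) = 0.024978 / 7 = 0.004.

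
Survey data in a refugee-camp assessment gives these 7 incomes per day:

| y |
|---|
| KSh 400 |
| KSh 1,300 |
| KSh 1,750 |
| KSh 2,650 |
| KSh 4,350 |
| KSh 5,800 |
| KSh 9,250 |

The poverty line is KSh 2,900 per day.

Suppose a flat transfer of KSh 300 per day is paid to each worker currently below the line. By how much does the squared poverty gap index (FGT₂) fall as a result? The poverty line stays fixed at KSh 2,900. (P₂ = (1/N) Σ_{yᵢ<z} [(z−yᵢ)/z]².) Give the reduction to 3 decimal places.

Before: below the line — KSh 400, KSh 1,300, KSh 1,750, KSh 2,650; squared poverty gap index (FGT₂) = 0.17318.
After the KSh 300 transfer: below the line — KSh 700, KSh 1,600, KSh 2,050; squared poverty gap index (FGT₂) = 0.12320.
Reduction = 0.17318 − 0.12320 = 0.050.

0.050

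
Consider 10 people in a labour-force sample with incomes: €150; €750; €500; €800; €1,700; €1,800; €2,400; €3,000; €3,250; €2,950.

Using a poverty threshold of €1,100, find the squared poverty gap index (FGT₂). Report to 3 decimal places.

0.122

Below z: €150, €500, €750, €800 (q = 4 of N = 10).
Gap ratios (z−y)/z: (1100−150)/1100 = 0.8636; (1100−500)/1100 = 0.5455; (1100−750)/1100 = 0.3182; (1100−800)/1100 = 0.2727.
Squared: 0.7459; 0.2975; 0.1012; 0.0744.
Sum = 1.219008; P₂ = 1.219008 / 10 = 0.122.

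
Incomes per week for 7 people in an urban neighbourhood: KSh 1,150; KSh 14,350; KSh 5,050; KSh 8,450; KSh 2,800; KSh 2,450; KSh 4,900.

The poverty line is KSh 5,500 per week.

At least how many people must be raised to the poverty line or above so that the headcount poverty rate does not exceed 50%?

5 of the 7 people are poor, so H = 5/7 = 0.714.
A headcount ratio of at most 50% allows at most ⌊0.50 × 7⌋ = 3 poor people.
So at least 5 − 3 = 2 must be lifted.

2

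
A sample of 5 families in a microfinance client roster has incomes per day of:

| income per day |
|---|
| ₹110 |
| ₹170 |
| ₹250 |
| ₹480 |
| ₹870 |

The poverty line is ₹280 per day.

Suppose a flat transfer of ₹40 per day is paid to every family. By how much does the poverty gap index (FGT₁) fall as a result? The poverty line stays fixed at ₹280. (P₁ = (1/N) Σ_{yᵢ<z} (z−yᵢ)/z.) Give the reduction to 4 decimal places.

0.0786

Before: below the line — ₹110, ₹170, ₹250; poverty gap index (FGT₁) = 0.221429.
After the ₹40 transfer: below the line — ₹150, ₹210; poverty gap index (FGT₁) = 0.142857.
Reduction = 0.221429 − 0.142857 = 0.0786.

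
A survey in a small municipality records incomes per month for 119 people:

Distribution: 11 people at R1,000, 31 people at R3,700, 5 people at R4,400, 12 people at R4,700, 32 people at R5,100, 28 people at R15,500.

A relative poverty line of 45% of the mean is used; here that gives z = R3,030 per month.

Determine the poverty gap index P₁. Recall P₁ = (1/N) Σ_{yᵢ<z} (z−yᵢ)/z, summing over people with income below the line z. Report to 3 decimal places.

Incomes under z: 11×R1,000 (q = 11 of N = 119).
Relative gaps: (3030−1000)/3030 = 0.6700 (×11).
Σ = 7.369637. Dividing by the full population N = 119 gives P₁ = 0.062.

0.062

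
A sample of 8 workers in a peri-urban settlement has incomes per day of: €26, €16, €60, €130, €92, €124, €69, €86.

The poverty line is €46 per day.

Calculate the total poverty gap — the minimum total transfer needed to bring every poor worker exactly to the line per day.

€50

Incomes under z: €16, €26 (q = 2 of N = 8).
Individual gaps: 46−16 = 30; 46−26 = 20.
Aggregate gap = €50.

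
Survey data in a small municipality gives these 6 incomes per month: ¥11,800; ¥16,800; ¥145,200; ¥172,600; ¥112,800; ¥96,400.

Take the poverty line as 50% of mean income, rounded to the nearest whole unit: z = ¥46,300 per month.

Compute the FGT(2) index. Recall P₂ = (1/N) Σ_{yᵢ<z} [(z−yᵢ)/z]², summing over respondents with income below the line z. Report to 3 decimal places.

0.160

Incomes under z: ¥11,800, ¥16,800 (q = 2 of N = 6).
Relative gaps: (46300−11800)/46300 = 0.7451; (46300−16800)/46300 = 0.6371.
Squared: 0.5552; 0.4060.
Sum = 0.961193; P₂ = 0.961193 / 6 = 0.160.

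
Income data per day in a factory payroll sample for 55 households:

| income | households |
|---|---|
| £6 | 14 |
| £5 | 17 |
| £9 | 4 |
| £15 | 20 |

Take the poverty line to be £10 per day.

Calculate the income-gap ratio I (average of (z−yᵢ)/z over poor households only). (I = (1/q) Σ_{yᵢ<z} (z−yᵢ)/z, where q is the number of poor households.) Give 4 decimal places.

0.4143

Incomes under z: 17×£5, 14×£6, 4×£9 (q = 35 of N = 55).
Shortfall ratios (z−y)/z: 0.5000 (×17), 0.4000 (×14), 0.1000 (×4); sum = 14.500000.
The income-gap ratio divides by q (the poor only): 14.500000 / 35 = 0.4143.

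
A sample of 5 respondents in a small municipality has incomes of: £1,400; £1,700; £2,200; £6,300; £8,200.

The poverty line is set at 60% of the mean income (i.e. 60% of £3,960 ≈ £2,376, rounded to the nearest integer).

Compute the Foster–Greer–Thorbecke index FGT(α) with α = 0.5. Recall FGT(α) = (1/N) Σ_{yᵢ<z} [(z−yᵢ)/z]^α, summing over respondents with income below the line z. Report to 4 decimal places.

0.2893

Below the line: £1,400, £1,700, £2,200 (q = 3 of N = 5).
Gap ratios (z−y)/z: (2376−1400)/2376 = 0.4108; (2376−1700)/2376 = 0.2845; (2376−2200)/2376 = 0.0741.
Raised to α = 0.5: 0.64092; 0.53340; 0.27217.
Sum = 1.446479; FGT(0.5) = 1.446479 / 5 = 0.2893.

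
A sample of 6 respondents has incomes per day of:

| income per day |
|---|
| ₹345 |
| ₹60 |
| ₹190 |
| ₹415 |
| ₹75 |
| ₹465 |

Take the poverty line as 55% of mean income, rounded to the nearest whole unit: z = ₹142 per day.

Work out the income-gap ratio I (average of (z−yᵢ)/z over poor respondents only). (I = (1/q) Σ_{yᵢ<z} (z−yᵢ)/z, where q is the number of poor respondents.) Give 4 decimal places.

0.5246

Poor units: ₹60, ₹75 (q = 2 of N = 6).
Shortfall ratios (z−y)/z: 0.5775, 0.4718; sum = 1.049296.
I averages over the q = 2 poor units only: 1.049296 / 2 = 0.5246.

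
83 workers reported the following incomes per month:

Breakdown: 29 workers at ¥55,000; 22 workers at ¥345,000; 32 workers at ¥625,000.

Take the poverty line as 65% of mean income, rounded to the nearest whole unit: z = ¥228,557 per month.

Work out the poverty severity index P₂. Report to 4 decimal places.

Below the line: 29×¥55,000 (q = 29 of N = 83).
Relative gaps: (228557−55000)/228557 = 0.7594 (×29).
Squared: 0.5766 (×29).
Sum = 16.722192; P₂ = 16.722192 / 83 = 0.2015.

0.2015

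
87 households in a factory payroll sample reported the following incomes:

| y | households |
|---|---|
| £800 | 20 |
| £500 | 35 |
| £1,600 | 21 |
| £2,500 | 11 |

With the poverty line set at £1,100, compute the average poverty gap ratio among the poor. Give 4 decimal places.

0.4463

Below the line: 35×£500, 20×£800 (q = 55 of N = 87).
Relative gaps: 0.5455 (×35), 0.2727 (×20); sum = 24.545455.
I averages over the q = 55 poor units only: 24.545455 / 55 = 0.4463.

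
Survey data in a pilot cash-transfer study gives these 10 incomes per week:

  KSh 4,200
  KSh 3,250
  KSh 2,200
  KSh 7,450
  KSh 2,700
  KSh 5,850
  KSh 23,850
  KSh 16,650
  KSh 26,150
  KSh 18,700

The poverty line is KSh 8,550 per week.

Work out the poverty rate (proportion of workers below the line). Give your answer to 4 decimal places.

6 of the 10 workers have income below KSh 8,550.
H = 6/10 = 0.6000.

0.6000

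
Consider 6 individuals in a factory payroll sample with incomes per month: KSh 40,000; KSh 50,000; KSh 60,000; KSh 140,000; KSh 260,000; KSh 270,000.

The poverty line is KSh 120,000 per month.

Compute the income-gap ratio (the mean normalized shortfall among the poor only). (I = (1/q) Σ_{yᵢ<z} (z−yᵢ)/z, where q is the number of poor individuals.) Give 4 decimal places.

Below z: KSh 40,000, KSh 50,000, KSh 60,000 (q = 3 of N = 6).
Relative gaps: 0.6667, 0.5833, 0.5000; sum = 1.750000.
I averages over the q = 3 poor units only: 1.750000 / 3 = 0.5833.

0.5833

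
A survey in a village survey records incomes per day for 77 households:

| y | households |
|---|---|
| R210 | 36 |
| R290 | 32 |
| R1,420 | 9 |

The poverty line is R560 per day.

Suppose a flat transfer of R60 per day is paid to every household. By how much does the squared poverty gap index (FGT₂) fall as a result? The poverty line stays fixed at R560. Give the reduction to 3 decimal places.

0.095

Before: below the line — 36×R210, 32×R290; squared poverty gap index (FGT₂) = 0.27924.
After the R60 transfer: below the line — 36×R270, 32×R350; squared poverty gap index (FGT₂) = 0.18382.
Reduction = 0.27924 − 0.18382 = 0.095.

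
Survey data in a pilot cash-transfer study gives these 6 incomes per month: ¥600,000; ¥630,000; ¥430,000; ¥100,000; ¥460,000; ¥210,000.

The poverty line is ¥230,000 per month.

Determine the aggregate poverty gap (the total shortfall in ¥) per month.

Below z: ¥100,000, ¥210,000 (q = 2 of N = 6).
Individual gaps: 230000−100000 = 130000; 230000−210000 = 20000.
Aggregate gap = ¥150,000.

¥150,000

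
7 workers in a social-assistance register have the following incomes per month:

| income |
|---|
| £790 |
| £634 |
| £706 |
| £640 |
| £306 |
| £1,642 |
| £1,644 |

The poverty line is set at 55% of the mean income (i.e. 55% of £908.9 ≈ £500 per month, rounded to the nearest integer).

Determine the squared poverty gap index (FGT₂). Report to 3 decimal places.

0.022

Incomes under z: £306 (q = 1 of N = 7).
Normalized shortfalls: (500−306)/500 = 0.3880.
Squared: 0.1505.
Sum = 0.150544; P₂ = 0.150544 / 7 = 0.022.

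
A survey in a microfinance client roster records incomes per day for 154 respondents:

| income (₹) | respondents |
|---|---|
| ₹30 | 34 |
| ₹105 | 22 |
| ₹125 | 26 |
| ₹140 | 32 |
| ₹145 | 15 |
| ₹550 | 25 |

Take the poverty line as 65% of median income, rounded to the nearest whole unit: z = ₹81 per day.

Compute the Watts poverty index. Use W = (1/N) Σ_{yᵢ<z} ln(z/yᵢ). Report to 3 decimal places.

Below the line: 34×₹30 (q = 34 of N = 154).
ln(z/y) terms: ln(81/30) = 0.9933 (×34).
W = 33.770560 / 154 = 0.219.

0.219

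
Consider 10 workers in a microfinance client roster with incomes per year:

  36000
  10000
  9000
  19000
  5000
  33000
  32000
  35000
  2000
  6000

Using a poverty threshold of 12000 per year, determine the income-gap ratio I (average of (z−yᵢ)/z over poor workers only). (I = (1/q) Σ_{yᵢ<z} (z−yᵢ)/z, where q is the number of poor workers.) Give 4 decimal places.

0.4667

Poor units: 2000, 5000, 6000, 9000, 10000 (q = 5 of N = 10).
Relative gaps: 0.8333, 0.5833, 0.5000, 0.2500, 0.1667; sum = 2.333333.
The income-gap ratio divides by q (the poor only): 2.333333 / 5 = 0.4667.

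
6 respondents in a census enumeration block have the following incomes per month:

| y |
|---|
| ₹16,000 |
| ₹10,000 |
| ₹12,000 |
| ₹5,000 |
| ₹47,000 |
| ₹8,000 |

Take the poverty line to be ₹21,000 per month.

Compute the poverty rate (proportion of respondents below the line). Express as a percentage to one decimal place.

5 of the 6 respondents have income below ₹21,000.
H = 5/6 = 83.3%.

83.3%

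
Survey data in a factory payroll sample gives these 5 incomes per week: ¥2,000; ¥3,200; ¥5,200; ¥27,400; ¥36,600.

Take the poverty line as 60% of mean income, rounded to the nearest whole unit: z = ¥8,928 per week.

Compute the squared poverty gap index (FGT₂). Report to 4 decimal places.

Below z: ¥2,000, ¥3,200, ¥5,200 (q = 3 of N = 5).
Gap ratios (z−y)/z: (8928−2000)/8928 = 0.7760; (8928−3200)/8928 = 0.6416; (8928−5200)/8928 = 0.4176.
Squared: 0.6022; 0.4116; 0.1744.
Sum = 1.188134; P₂ = 1.188134 / 5 = 0.2376.

0.2376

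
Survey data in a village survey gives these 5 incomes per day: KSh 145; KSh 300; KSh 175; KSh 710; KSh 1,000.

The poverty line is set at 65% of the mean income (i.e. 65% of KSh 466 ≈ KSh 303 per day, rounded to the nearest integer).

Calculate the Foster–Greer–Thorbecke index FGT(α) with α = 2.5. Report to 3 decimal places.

Below the line: KSh 145, KSh 175, KSh 300 (q = 3 of N = 5).
Relative gaps: (303−145)/303 = 0.5215; (303−175)/303 = 0.4224; (303−300)/303 = 0.0099.
Raised to α = 2.5: 0.19635; 0.11599; 0.00001.
Sum = 0.312352; FGT(2.5) = 0.312352 / 5 = 0.062.

0.062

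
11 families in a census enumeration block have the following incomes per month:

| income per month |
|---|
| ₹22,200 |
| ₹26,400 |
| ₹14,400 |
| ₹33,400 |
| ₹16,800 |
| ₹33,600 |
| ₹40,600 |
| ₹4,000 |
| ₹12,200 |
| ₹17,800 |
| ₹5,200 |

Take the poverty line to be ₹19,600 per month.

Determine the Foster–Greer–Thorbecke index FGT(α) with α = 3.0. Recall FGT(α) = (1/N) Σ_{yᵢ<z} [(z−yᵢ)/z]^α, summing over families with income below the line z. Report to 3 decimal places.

0.089

Below the line: ₹4,000, ₹5,200, ₹12,200, ₹14,400, ₹16,800, ₹17,800 (q = 6 of N = 11).
Relative gaps: (19600−4000)/19600 = 0.7959; (19600−5200)/19600 = 0.7347; (19600−12200)/19600 = 0.3776; (19600−14400)/19600 = 0.2653; (19600−16800)/19600 = 0.1429; (19600−17800)/19600 = 0.0918.
Raised to α = 3.0: 0.50420; 0.39657; 0.05382; 0.01867; 0.00292; 0.00077.
Sum = 0.976955; FGT(3.0) = 0.976955 / 11 = 0.089.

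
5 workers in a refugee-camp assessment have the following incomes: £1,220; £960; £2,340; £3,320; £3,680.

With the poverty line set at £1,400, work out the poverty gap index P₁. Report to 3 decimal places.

Poor units: £960, £1,220 (q = 2 of N = 5).
Relative gaps: (1400−960)/1400 = 0.3143; (1400−1220)/1400 = 0.1286.
Σ = 0.442857. Dividing by the full population N = 5 gives P₁ = 0.089.

0.089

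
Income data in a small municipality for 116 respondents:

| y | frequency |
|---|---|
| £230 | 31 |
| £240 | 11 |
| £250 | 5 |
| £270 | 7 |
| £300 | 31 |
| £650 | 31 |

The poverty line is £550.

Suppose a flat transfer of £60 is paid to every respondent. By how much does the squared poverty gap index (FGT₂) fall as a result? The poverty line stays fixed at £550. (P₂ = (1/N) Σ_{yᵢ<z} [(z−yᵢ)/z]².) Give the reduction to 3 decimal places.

Before: below the line — 31×£230, 11×£240, 5×£250, 7×£270, 31×£300; squared poverty gap index (FGT₂) = 0.20427.
After the £60 transfer: below the line — 31×£290, 11×£300, 5×£310, 7×£330, 31×£360; squared poverty gap index (FGT₂) = 0.12907.
Reduction = 0.20427 − 0.12907 = 0.075.

0.075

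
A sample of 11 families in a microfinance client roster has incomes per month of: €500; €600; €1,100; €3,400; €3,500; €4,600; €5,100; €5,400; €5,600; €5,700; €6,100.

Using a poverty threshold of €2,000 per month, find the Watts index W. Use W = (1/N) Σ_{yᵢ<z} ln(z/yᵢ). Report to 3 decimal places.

Below the line: €500, €600, €1,100 (q = 3 of N = 11).
ln(z/y) terms: ln(2000/500) = 1.3863; ln(2000/600) = 1.2040; ln(2000/1100) = 0.5978.
W = 3.188104 / 11 = 0.290.

0.290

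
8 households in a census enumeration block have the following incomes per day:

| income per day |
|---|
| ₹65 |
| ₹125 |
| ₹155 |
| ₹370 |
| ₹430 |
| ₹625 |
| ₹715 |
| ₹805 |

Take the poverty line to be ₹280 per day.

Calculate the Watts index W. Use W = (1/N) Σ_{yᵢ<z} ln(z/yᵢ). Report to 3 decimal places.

0.357

Poor units: ₹65, ₹125, ₹155 (q = 3 of N = 8).
Log gaps: ln(280/65) = 1.4604; ln(280/125) = 0.8065; ln(280/155) = 0.5914.
W = 2.858243 / 8 = 0.357.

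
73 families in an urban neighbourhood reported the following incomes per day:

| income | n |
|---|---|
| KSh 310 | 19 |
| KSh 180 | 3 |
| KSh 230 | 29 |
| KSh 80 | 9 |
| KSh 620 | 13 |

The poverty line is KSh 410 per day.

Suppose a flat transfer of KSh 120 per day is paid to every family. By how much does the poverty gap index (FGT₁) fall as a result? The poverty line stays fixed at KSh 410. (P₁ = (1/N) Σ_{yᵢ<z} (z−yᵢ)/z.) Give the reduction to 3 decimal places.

Before: below the line — 9×KSh 80, 3×KSh 180, 29×KSh 230, 19×KSh 310; poverty gap index (FGT₁) = 0.36017.
After the KSh 120 transfer: below the line — 9×KSh 200, 3×KSh 300, 29×KSh 350; poverty gap index (FGT₁) = 0.13231.
Reduction = 0.36017 − 0.13231 = 0.228.

0.228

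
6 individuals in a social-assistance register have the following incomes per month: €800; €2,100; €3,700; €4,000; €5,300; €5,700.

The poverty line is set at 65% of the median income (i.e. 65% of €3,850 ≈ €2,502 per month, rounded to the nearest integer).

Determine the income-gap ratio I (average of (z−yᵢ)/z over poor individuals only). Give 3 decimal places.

Below the line: €800, €2,100 (q = 2 of N = 6).
Relative gaps: 0.6803, 0.1607; sum = 0.840927.
I averages over the q = 2 poor units only: 0.840927 / 2 = 0.420.

0.420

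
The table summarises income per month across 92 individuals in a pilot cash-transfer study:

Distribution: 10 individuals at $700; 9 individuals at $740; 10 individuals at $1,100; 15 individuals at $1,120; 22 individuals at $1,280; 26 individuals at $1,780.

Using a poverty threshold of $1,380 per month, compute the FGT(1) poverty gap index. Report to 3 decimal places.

Below the line: 10×$700, 9×$740, 10×$1,100, 15×$1,120, 22×$1,280 (q = 66 of N = 92).
Gap ratios (z−y)/z: (1380−700)/1380 = 0.4928 (×10); (1380−740)/1380 = 0.4638 (×9); (1380−1100)/1380 = 0.2029 (×10); (1380−1120)/1380 = 0.1884 (×15); (1380−1280)/1380 = 0.0725 (×22).
Σ = 15.550725. Dividing by the full population N = 92 gives P₁ = 0.169.

0.169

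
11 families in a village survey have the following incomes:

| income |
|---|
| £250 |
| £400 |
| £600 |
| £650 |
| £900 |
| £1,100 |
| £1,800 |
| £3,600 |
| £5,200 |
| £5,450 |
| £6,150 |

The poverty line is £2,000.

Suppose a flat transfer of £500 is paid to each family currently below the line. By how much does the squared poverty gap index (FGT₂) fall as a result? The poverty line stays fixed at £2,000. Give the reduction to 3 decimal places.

Before: below the line — £250, £400, £600, £650, £900, £1,100, £1,800; squared poverty gap index (FGT₂) = 0.26057.
After the £500 transfer: below the line — £750, £900, £1,100, £1,150, £1,400, £1,600; squared poverty gap index (FGT₂) = 0.10966.
Reduction = 0.26057 − 0.10966 = 0.151.

0.151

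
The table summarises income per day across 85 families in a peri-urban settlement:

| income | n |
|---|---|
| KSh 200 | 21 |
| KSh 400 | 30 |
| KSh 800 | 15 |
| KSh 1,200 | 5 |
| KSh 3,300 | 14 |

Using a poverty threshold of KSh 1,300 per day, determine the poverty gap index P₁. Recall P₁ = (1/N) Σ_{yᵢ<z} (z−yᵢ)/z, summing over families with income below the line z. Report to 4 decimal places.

Below the line: 21×KSh 200, 30×KSh 400, 15×KSh 800, 5×KSh 1,200 (q = 71 of N = 85).
Shortfall ratios: (1300−200)/1300 = 0.8462 (×21); (1300−400)/1300 = 0.6923 (×30); (1300−800)/1300 = 0.3846 (×15); (1300−1200)/1300 = 0.0769 (×5).
Sum of shortfalls = 44.692308; P₁ averages over all N: 44.692308 / 85 = 0.5258.

0.5258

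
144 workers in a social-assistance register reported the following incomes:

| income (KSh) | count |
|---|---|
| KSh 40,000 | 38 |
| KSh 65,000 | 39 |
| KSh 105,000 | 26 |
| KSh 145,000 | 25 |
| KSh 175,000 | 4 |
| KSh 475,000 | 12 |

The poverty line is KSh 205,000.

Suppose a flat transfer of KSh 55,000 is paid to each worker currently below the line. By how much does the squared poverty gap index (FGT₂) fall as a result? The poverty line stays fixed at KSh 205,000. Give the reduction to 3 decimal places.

0.224

Before: below the line — 38×KSh 40,000, 39×KSh 65,000, 26×KSh 105,000, 25×KSh 145,000, 4×KSh 175,000; squared poverty gap index (FGT₂) = 0.35570.
After the KSh 55,000 transfer: below the line — 38×KSh 95,000, 39×KSh 120,000, 26×KSh 160,000, 25×KSh 200,000; squared poverty gap index (FGT₂) = 0.13135.
Reduction = 0.35570 − 0.13135 = 0.224.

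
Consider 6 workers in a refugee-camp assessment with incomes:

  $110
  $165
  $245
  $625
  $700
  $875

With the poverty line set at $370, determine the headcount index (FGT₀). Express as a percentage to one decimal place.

3 of the 6 workers have income below $370.
H = 3/6 = 50.0%.

50.0%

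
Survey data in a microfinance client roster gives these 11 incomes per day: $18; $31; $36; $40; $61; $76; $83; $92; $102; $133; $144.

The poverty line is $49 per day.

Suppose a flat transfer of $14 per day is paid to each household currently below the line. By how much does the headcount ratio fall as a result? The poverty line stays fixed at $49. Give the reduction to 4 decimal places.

Before: below the line — $18, $31, $36, $40; headcount ratio = 0.363636.
After the $14 transfer: below the line — $32, $45; headcount ratio = 0.181818.
Reduction = 0.363636 − 0.181818 = 0.1818.

0.1818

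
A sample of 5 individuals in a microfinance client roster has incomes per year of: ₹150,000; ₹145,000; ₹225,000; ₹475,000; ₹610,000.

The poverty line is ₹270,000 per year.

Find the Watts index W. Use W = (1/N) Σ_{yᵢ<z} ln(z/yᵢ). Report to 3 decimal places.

Incomes under z: ₹145,000, ₹150,000, ₹225,000 (q = 3 of N = 5).
Log gaps: ln(270000/145000) = 0.6217; ln(270000/150000) = 0.5878; ln(270000/225000) = 0.1823.
W = 1.391796 / 5 = 0.278.

0.278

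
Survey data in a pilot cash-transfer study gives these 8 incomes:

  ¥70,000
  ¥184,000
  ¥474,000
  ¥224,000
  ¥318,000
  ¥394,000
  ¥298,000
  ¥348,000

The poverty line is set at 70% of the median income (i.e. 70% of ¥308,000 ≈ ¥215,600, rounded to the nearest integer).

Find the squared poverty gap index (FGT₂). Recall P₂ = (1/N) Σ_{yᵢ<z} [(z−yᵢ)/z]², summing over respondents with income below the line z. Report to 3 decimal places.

Below z: ¥70,000, ¥184,000 (q = 2 of N = 8).
Normalized shortfalls: (215600−70000)/215600 = 0.6753; (215600−184000)/215600 = 0.1466.
Squared: 0.4561; 0.0215.
Sum = 0.477546; P₂ = 0.477546 / 8 = 0.060.

0.060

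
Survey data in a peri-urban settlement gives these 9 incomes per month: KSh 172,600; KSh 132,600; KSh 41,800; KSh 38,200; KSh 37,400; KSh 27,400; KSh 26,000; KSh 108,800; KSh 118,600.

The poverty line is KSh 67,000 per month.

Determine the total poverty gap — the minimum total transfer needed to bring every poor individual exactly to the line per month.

Incomes under z: KSh 26,000, KSh 27,400, KSh 37,400, KSh 38,200, KSh 41,800 (q = 5 of N = 9).
Individual gaps: 67000−26000 = 41000; 67000−27400 = 39600; 67000−37400 = 29600; 67000−38200 = 28800; 67000−41800 = 25200.
Aggregate gap = KSh 164,200.

KSh 164,200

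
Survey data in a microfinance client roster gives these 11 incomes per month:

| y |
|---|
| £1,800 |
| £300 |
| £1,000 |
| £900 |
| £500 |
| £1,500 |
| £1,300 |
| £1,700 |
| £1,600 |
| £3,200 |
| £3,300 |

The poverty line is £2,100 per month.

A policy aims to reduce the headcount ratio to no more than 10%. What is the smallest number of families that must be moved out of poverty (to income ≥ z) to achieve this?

8

9 of the 11 families are poor, so H = 9/11 = 0.818.
A headcount ratio of at most 10% allows at most ⌊0.10 × 11⌋ = 1 poor families.
So at least 9 − 1 = 8 must be lifted.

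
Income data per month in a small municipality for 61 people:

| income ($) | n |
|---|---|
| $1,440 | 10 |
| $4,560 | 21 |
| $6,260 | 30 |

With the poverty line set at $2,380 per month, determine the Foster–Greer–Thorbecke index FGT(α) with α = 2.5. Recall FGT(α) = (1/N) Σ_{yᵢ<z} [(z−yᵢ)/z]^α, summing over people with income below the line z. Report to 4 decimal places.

Incomes under z: 10×$1,440 (q = 10 of N = 61).
Gap ratios (z−y)/z: (2380−1440)/2380 = 0.3950 (×10).
Raised to α = 2.5: 0.09803 (×10).
Sum = 0.980341; FGT(2.5) = 0.980341 / 61 = 0.0161.

0.0161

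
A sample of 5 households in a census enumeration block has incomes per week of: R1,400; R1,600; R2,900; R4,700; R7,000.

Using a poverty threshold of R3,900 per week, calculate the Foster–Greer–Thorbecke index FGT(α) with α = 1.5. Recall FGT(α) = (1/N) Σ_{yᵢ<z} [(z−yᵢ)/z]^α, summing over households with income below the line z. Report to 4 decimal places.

0.2192

Below the line: R1,400, R1,600, R2,900 (q = 3 of N = 5).
Shortfall ratios: (3900−1400)/3900 = 0.6410; (3900−1600)/3900 = 0.5897; (3900−2900)/3900 = 0.2564.
Raised to α = 1.5: 0.51323; 0.45289; 0.12984.
Sum = 1.095962; FGT(1.5) = 1.095962 / 5 = 0.2192.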